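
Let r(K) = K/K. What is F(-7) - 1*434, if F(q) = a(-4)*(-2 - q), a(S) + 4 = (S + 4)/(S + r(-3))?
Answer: -454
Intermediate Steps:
r(K) = 1
a(S) = -4 + (4 + S)/(1 + S) (a(S) = -4 + (S + 4)/(S + 1) = -4 + (4 + S)/(1 + S))
F(q) = 8 + 4*q (F(q) = (-3*(-4)/(1 - 4))*(-2 - q) = (-3*(-4)/(-3))*(-2 - q) = (-3*(-4)*(-⅓))*(-2 - q) = -4*(-2 - q) = 8 + 4*q)
F(-7) - 1*434 = (8 + 4*(-7)) - 1*434 = (8 - 28) - 434 = -20 - 434 = -454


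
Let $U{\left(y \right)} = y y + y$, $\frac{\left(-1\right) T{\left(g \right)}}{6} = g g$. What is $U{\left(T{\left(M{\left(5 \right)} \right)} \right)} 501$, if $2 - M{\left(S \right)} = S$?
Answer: $1433862$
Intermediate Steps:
$M{\left(S \right)} = 2 - S$
$T{\left(g \right)} = - 6 g^{2}$ ($T{\left(g \right)} = - 6 g g = - 6 g^{2}$)
$U{\left(y \right)} = y + y^{2}$ ($U{\left(y \right)} = y^{2} + y = y + y^{2}$)
$U{\left(T{\left(M{\left(5 \right)} \right)} \right)} 501 = - 6 \left(2 - 5\right)^{2} \left(1 - 6 \left(2 - 5\right)^{2}\right) 501 = - 6 \left(-3\right)^{2} \left(1 - 6 \left(-3\right)^{2}\right) 501 = \left(-6\right) 9 \left(1 - 54\right) 501 = - 54 \left(1 - 54\right) 501 = \left(-54\right) \left(-53\right) 501 = 2862 \cdot 501 = 1433862$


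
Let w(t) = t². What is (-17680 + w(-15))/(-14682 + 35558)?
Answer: -17455/20876 ≈ -0.83613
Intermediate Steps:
(-17680 + w(-15))/(-14682 + 35558) = (-17680 + (-15)²)/(-14682 + 35558) = (-17680 + 225)/20876 = -17455*1/20876 = -17455/20876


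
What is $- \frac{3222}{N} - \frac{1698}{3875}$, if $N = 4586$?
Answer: $- \frac{10136139}{8885375} \approx -1.1408$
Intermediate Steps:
$- \frac{3222}{N} - \frac{1698}{3875} = - \frac{3222}{4586} - \frac{1698}{3875} = \left(-3222\right) \frac{1}{4586} - \frac{1698}{3875} = - \frac{1611}{2293} - \frac{1698}{3875} = - \frac{10136139}{8885375}$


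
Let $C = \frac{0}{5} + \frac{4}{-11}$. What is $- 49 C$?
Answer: $\frac{196}{11} \approx 17.818$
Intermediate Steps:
$C = - \frac{4}{11}$ ($C = 0 \cdot \frac{1}{5} + 4 \left(- \frac{1}{11}\right) = 0 - \frac{4}{11} = - \frac{4}{11} \approx -0.36364$)
$- 49 C = \left(-49\right) \left(- \frac{4}{11}\right) = \frac{196}{11}$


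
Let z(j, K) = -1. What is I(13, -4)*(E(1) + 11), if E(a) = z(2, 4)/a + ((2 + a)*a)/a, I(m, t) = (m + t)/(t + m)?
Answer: 13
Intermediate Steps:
I(m, t) = 1 (I(m, t) = (m + t)/(m + t) = 1)
E(a) = 2 + a - 1/a (E(a) = -1/a + ((2 + a)*a)/a = -1/a + (a*(2 + a))/a = -1/a + (2 + a) = 2 + a - 1/a)
I(13, -4)*(E(1) + 11) = 1*((2 + 1 - 1/1) + 11) = 1*((2 + 1 - 1*1) + 11) = 1*((2 + 1 - 1) + 11) = 1*(2 + 11) = 1*13 = 13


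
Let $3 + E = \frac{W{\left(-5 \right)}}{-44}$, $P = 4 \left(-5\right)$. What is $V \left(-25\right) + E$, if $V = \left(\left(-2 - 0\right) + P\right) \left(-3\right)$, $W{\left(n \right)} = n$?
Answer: $- \frac{72727}{44} \approx -1652.9$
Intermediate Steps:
$P = -20$
$V = 66$ ($V = \left(\left(-2 - 0\right) - 20\right) \left(-3\right) = \left(\left(-2 + 0\right) - 20\right) \left(-3\right) = \left(-2 - 20\right) \left(-3\right) = \left(-22\right) \left(-3\right) = 66$)
$E = - \frac{127}{44}$ ($E = -3 - \frac{5}{-44} = -3 - - \frac{5}{44} = -3 + \frac{5}{44} = - \frac{127}{44} \approx -2.8864$)
$V \left(-25\right) + E = 66 \left(-25\right) - \frac{127}{44} = -1650 - \frac{127}{44} = - \frac{72727}{44}$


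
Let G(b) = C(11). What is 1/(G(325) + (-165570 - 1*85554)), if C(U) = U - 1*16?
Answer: -1/251129 ≈ -3.9820e-6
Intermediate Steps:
C(U) = -16 + U (C(U) = U - 16 = -16 + U)
G(b) = -5 (G(b) = -16 + 11 = -5)
1/(G(325) + (-165570 - 1*85554)) = 1/(-5 + (-165570 - 1*85554)) = 1/(-5 + (-165570 - 85554)) = 1/(-5 - 251124) = 1/(-251129) = -1/251129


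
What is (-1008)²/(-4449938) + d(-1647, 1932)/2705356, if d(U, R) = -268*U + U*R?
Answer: -1868043815136/1504833308491 ≈ -1.2414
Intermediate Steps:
d(U, R) = -268*U + R*U
(-1008)²/(-4449938) + d(-1647, 1932)/2705356 = (-1008)²/(-4449938) - 1647*(-268 + 1932)/2705356 = 1016064*(-1/4449938) - 1647*1664*(1/2705356) = -508032/2224969 - 2740608*1/2705356 = -508032/2224969 - 685152/676339 = -1868043815136/1504833308491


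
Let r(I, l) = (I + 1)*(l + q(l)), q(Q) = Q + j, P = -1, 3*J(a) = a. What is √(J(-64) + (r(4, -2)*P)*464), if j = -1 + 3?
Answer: 4*√2598/3 ≈ 67.961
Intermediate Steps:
j = 2
J(a) = a/3
q(Q) = 2 + Q (q(Q) = Q + 2 = 2 + Q)
r(I, l) = (1 + I)*(2 + 2*l) (r(I, l) = (I + 1)*(l + (2 + l)) = (1 + I)*(2 + 2*l))
√(J(-64) + (r(4, -2)*P)*464) = √((⅓)*(-64) + ((2 + 2*4 + 2*(-2) + 2*4*(-2))*(-1))*464) = √(-64/3 + ((2 + 8 - 4 - 16)*(-1))*464) = √(-64/3 - 10*(-1)*464) = √(-64/3 + 10*464) = √(-64/3 + 4640) = √(13856/3) = 4*√2598/3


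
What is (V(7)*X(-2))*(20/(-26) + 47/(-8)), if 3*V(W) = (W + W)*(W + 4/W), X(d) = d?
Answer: 36623/78 ≈ 469.53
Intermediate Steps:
V(W) = 2*W*(W + 4/W)/3 (V(W) = ((W + W)*(W + 4/W))/3 = ((2*W)*(W + 4/W))/3 = (2*W*(W + 4/W))/3 = 2*W*(W + 4/W)/3)
(V(7)*X(-2))*(20/(-26) + 47/(-8)) = ((8/3 + (⅔)*7²)*(-2))*(20/(-26) + 47/(-8)) = ((8/3 + (⅔)*49)*(-2))*(20*(-1/26) + 47*(-⅛)) = ((8/3 + 98/3)*(-2))*(-10/13 - 47/8) = ((106/3)*(-2))*(-691/104) = -212/3*(-691/104) = 36623/78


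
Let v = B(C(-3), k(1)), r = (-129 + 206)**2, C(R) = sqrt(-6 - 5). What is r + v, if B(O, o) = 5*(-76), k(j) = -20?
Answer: 5549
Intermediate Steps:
C(R) = I*sqrt(11) (C(R) = sqrt(-11) = I*sqrt(11))
B(O, o) = -380
r = 5929 (r = 77**2 = 5929)
v = -380
r + v = 5929 - 380 = 5549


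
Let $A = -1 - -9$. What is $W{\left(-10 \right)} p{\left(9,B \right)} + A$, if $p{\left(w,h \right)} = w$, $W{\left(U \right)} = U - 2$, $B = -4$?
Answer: $-100$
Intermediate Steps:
$W{\left(U \right)} = -2 + U$ ($W{\left(U \right)} = U - 2 = -2 + U$)
$A = 8$ ($A = -1 + 9 = 8$)
$W{\left(-10 \right)} p{\left(9,B \right)} + A = \left(-2 - 10\right) 9 + 8 = \left(-12\right) 9 + 8 = -108 + 8 = -100$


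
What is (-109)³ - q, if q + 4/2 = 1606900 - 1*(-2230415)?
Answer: -5132342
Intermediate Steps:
q = 3837313 (q = -2 + (1606900 - 1*(-2230415)) = -2 + (1606900 + 2230415) = -2 + 3837315 = 3837313)
(-109)³ - q = (-109)³ - 1*3837313 = -1295029 - 3837313 = -5132342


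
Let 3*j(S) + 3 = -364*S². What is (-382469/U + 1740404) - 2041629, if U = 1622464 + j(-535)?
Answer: -29917217328568/99318511 ≈ -3.0123e+5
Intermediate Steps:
j(S) = -1 - 364*S²/3 (j(S) = -1 + (-364*S²)/3 = -1 - 364*S²/3)
U = -99318511/3 (U = 1622464 + (-1 - 364/3*(-535)²) = 1622464 + (-1 - 364/3*286225) = 1622464 + (-1 - 104185900/3) = 1622464 - 104185903/3 = -99318511/3 ≈ -3.3106e+7)
(-382469/U + 1740404) - 2041629 = (-382469/(-99318511/3) + 1740404) - 2041629 = (-382469*(-3/99318511) + 1740404) - 2041629 = (1147407/99318511 + 1740404) - 2041629 = 172854334965851/99318511 - 2041629 = -29917217328568/99318511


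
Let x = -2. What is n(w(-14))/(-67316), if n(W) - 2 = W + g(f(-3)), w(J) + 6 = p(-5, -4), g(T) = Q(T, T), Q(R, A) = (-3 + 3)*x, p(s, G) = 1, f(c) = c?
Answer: 3/67316 ≈ 4.4566e-5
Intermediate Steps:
Q(R, A) = 0 (Q(R, A) = (-3 + 3)*(-2) = 0*(-2) = 0)
g(T) = 0
w(J) = -5 (w(J) = -6 + 1 = -5)
n(W) = 2 + W (n(W) = 2 + (W + 0) = 2 + W)
n(w(-14))/(-67316) = (2 - 5)/(-67316) = -3*(-1/67316) = 3/67316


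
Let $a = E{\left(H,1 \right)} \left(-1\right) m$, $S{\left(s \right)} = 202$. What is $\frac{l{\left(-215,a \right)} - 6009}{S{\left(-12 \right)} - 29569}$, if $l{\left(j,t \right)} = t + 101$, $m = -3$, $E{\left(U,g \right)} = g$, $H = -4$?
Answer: $\frac{5905}{29367} \approx 0.20108$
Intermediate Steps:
$a = 3$ ($a = 1 \left(-1\right) \left(-3\right) = \left(-1\right) \left(-3\right) = 3$)
$l{\left(j,t \right)} = 101 + t$
$\frac{l{\left(-215,a \right)} - 6009}{S{\left(-12 \right)} - 29569} = \frac{\left(101 + 3\right) - 6009}{202 - 29569} = \frac{104 - 6009}{-29367} = \left(-5905\right) \left(- \frac{1}{29367}\right) = \frac{5905}{29367}$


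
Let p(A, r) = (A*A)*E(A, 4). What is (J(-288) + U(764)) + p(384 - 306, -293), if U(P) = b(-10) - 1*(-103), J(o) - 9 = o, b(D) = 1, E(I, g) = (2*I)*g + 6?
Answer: 3832745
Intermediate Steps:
E(I, g) = 6 + 2*I*g (E(I, g) = 2*I*g + 6 = 6 + 2*I*g)
J(o) = 9 + o
U(P) = 104 (U(P) = 1 - 1*(-103) = 1 + 103 = 104)
p(A, r) = A²*(6 + 8*A) (p(A, r) = (A*A)*(6 + 2*A*4) = A²*(6 + 8*A))
(J(-288) + U(764)) + p(384 - 306, -293) = ((9 - 288) + 104) + (384 - 306)²*(6 + 8*(384 - 306)) = (-279 + 104) + 78²*(6 + 8*78) = -175 + 6084*(6 + 624) = -175 + 6084*630 = -175 + 3832920 = 3832745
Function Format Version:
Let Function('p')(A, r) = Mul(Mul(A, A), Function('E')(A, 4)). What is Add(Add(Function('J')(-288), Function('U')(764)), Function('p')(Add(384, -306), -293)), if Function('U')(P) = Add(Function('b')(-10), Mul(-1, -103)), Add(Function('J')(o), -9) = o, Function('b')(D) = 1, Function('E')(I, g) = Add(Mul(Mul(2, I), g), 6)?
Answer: 3832745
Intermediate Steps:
Function('E')(I, g) = Add(6, Mul(2, I, g)) (Function('E')(I, g) = Add(Mul(2, I, g), 6) = Add(6, Mul(2, I, g)))
Function('J')(o) = Add(9, o)
Function('U')(P) = 104 (Function('U')(P) = Add(1, Mul(-1, -103)) = Add(1, 103) = 104)
Function('p')(A, r) = Mul(Pow(A, 2), Add(6, Mul(8, A))) (Function('p')(A, r) = Mul(Mul(A, A), Add(6, Mul(2, A, 4))) = Mul(Pow(A, 2), Add(6, Mul(8, A))))
Add(Add(Function('J')(-288), Function('U')(764)), Function('p')(Add(384, -306), -293)) = Add(Add(Add(9, -288), 104), Mul(Pow(Add(384, -306), 2), Add(6, Mul(8, Add(384, -306))))) = Add(Add(-279, 104), Mul(Pow(78, 2), Add(6, Mul(8, 78)))) = Add(-175, Mul(6084, Add(6, 624))) = Add(-175, Mul(6084, 630)) = Add(-175, 3832920) = 3832745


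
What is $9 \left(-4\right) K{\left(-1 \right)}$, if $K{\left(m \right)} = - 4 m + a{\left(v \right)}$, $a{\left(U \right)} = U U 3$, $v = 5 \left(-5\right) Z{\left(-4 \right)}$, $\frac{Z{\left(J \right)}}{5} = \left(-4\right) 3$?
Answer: $-243000144$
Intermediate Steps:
$Z{\left(J \right)} = -60$ ($Z{\left(J \right)} = 5 \left(\left(-4\right) 3\right) = 5 \left(-12\right) = -60$)
$v = 1500$ ($v = 5 \left(-5\right) \left(-60\right) = \left(-25\right) \left(-60\right) = 1500$)
$a{\left(U \right)} = 3 U^{2}$ ($a{\left(U \right)} = U^{2} \cdot 3 = 3 U^{2}$)
$K{\left(m \right)} = 6750000 - 4 m$ ($K{\left(m \right)} = - 4 m + 3 \cdot 1500^{2} = - 4 m + 3 \cdot 2250000 = - 4 m + 6750000 = 6750000 - 4 m$)
$9 \left(-4\right) K{\left(-1 \right)} = 9 \left(-4\right) \left(6750000 - -4\right) = - 36 \left(6750000 + 4\right) = \left(-36\right) 6750004 = -243000144$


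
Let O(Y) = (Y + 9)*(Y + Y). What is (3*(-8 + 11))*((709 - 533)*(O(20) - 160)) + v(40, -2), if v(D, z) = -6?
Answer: 1583994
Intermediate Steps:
O(Y) = 2*Y*(9 + Y) (O(Y) = (9 + Y)*(2*Y) = 2*Y*(9 + Y))
(3*(-8 + 11))*((709 - 533)*(O(20) - 160)) + v(40, -2) = (3*(-8 + 11))*((709 - 533)*(2*20*(9 + 20) - 160)) - 6 = (3*3)*(176*(2*20*29 - 160)) - 6 = 9*(176*(1160 - 160)) - 6 = 9*(176*1000) - 6 = 9*176000 - 6 = 1584000 - 6 = 1583994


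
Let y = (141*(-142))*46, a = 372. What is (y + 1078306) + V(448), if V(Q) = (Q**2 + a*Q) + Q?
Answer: 525102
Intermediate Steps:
y = -921012 (y = -20022*46 = -921012)
V(Q) = Q**2 + 373*Q (V(Q) = (Q**2 + 372*Q) + Q = Q**2 + 373*Q)
(y + 1078306) + V(448) = (-921012 + 1078306) + 448*(373 + 448) = 157294 + 448*821 = 157294 + 367808 = 525102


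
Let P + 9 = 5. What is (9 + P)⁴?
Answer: 625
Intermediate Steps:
P = -4 (P = -9 + 5 = -4)
(9 + P)⁴ = (9 - 4)⁴ = 5⁴ = 625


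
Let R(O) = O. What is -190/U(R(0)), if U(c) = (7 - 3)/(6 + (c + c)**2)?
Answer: -285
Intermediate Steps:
U(c) = 4/(6 + 4*c**2) (U(c) = 4/(6 + (2*c)**2) = 4/(6 + 4*c**2))
-190/U(R(0)) = -190/(2/(3 + 2*0**2)) = -190/(2/(3 + 2*0)) = -190/(2/(3 + 0)) = -190/(2/3) = -190/(2*(1/3)) = -190/2/3 = -190*3/2 = -285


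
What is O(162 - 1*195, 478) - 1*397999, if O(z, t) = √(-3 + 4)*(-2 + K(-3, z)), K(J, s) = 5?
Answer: -397996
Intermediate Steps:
O(z, t) = 3 (O(z, t) = √(-3 + 4)*(-2 + 5) = √1*3 = 1*3 = 3)
O(162 - 1*195, 478) - 1*397999 = 3 - 1*397999 = 3 - 397999 = -397996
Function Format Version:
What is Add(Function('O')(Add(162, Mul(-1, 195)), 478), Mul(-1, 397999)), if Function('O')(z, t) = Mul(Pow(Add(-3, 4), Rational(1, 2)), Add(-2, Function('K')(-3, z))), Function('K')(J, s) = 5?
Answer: -397996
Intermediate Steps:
Function('O')(z, t) = 3 (Function('O')(z, t) = Mul(Pow(Add(-3, 4), Rational(1, 2)), Add(-2, 5)) = Mul(Pow(1, Rational(1, 2)), 3) = Mul(1, 3) = 3)
Add(Function('O')(Add(162, Mul(-1, 195)), 478), Mul(-1, 397999)) = Add(3, Mul(-1, 397999)) = Add(3, -397999) = -397996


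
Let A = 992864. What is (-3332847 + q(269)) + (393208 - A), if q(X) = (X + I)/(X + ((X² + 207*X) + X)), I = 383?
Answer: -252824550047/64291 ≈ -3.9325e+6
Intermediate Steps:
q(X) = (383 + X)/(X² + 209*X) (q(X) = (X + 383)/(X + ((X² + 207*X) + X)) = (383 + X)/(X + (X² + 208*X)) = (383 + X)/(X² + 209*X))
(-3332847 + q(269)) + (393208 - A) = (-3332847 + (383 + 269)/(269*(209 + 269))) + (393208 - 1*992864) = (-3332847 + (1/269)*652/478) + (393208 - 992864) = (-3332847 + (1/269)*(1/478)*652) - 599656 = (-3332847 + 326/64291) - 599656 = -214272066151/64291 - 599656 = -252824550047/64291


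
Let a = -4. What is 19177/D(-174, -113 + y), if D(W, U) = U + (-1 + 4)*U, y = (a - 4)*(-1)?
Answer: -19177/420 ≈ -45.660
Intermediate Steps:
y = 8 (y = (-4 - 4)*(-1) = -8*(-1) = 8)
D(W, U) = 4*U (D(W, U) = U + 3*U = 4*U)
19177/D(-174, -113 + y) = 19177/((4*(-113 + 8))) = 19177/((4*(-105))) = 19177/(-420) = 19177*(-1/420) = -19177/420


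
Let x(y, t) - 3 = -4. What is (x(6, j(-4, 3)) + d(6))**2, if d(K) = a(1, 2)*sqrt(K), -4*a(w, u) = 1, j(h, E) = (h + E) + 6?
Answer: (4 + sqrt(6))**2/16 ≈ 2.5997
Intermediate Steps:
j(h, E) = 6 + E + h (j(h, E) = (E + h) + 6 = 6 + E + h)
a(w, u) = -1/4 (a(w, u) = -1/4*1 = -1/4)
x(y, t) = -1 (x(y, t) = 3 - 4 = -1)
d(K) = -sqrt(K)/4
(x(6, j(-4, 3)) + d(6))**2 = (-1 - sqrt(6)/4)**2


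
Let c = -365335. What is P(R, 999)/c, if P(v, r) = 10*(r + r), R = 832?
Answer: -3996/73067 ≈ -0.054690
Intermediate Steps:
P(v, r) = 20*r (P(v, r) = 10*(2*r) = 20*r)
P(R, 999)/c = (20*999)/(-365335) = 19980*(-1/365335) = -3996/73067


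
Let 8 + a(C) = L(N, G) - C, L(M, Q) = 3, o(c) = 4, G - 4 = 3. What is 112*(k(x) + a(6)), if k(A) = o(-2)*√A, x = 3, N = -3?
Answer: -1232 + 448*√3 ≈ -456.04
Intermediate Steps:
G = 7 (G = 4 + 3 = 7)
a(C) = -5 - C (a(C) = -8 + (3 - C) = -5 - C)
k(A) = 4*√A
112*(k(x) + a(6)) = 112*(4*√3 + (-5 - 1*6)) = 112*(4*√3 + (-5 - 6)) = 112*(4*√3 - 11) = 112*(-11 + 4*√3) = -1232 + 448*√3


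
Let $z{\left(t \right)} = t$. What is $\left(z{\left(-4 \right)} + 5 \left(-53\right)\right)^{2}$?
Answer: $72361$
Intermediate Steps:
$\left(z{\left(-4 \right)} + 5 \left(-53\right)\right)^{2} = \left(-4 + 5 \left(-53\right)\right)^{2} = \left(-4 - 265\right)^{2} = \left(-269\right)^{2} = 72361$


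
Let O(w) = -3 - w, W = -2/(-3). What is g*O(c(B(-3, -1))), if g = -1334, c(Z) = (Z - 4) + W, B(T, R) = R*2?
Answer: -9338/3 ≈ -3112.7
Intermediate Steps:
B(T, R) = 2*R
W = 2/3 (W = -2*(-1/3) = 2/3 ≈ 0.66667)
c(Z) = -10/3 + Z (c(Z) = (Z - 4) + 2/3 = (-4 + Z) + 2/3 = -10/3 + Z)
g*O(c(B(-3, -1))) = -1334*(-3 - (-10/3 + 2*(-1))) = -1334*(-3 - (-10/3 - 2)) = -1334*(-3 - 1*(-16/3)) = -1334*(-3 + 16/3) = -1334*7/3 = -9338/3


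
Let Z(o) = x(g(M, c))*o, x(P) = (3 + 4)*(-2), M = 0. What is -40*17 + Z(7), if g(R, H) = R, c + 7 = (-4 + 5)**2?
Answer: -778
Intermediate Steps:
c = -6 (c = -7 + (-4 + 5)**2 = -7 + 1**2 = -7 + 1 = -6)
x(P) = -14 (x(P) = 7*(-2) = -14)
Z(o) = -14*o
-40*17 + Z(7) = -40*17 - 14*7 = -680 - 98 = -778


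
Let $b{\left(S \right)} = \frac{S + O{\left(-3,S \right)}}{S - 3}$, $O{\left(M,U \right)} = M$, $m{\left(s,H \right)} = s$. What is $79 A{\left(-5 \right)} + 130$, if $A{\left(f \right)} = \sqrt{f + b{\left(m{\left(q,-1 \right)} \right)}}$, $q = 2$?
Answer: $130 + 158 i \approx 130.0 + 158.0 i$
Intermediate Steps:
$b{\left(S \right)} = 1$ ($b{\left(S \right)} = \frac{S - 3}{S - 3} = \frac{-3 + S}{-3 + S} = 1$)
$A{\left(f \right)} = \sqrt{1 + f}$ ($A{\left(f \right)} = \sqrt{f + 1} = \sqrt{1 + f}$)
$79 A{\left(-5 \right)} + 130 = 79 \sqrt{1 - 5} + 130 = 79 \sqrt{-4} + 130 = 79 \cdot 2 i + 130 = 158 i + 130 = 130 + 158 i$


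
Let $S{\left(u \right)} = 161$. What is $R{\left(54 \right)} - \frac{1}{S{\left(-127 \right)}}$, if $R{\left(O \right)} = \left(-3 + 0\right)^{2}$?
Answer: $\frac{1448}{161} \approx 8.9938$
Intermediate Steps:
$R{\left(O \right)} = 9$ ($R{\left(O \right)} = \left(-3\right)^{2} = 9$)
$R{\left(54 \right)} - \frac{1}{S{\left(-127 \right)}} = 9 - \frac{1}{161} = \frac{1448}{161}$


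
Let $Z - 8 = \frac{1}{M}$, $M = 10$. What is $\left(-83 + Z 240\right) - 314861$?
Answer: $-313000$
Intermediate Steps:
$Z = \frac{81}{10}$ ($Z = 8 + \frac{1}{10} = \frac{81}{10} \approx 8.1$)
$\left(-83 + Z 240\right) - 314861 = \left(-83 + \frac{81}{10} \cdot 240\right) - 314861 = \left(-83 + 1944\right) - 314861 = 1861 - 314861 = -313000$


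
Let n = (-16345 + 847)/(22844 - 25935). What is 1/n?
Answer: 3091/15498 ≈ 0.19945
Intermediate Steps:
n = 15498/3091 (n = -15498/(-3091) = -15498*(-1/3091) = 15498/3091 ≈ 5.0139)
1/n = 1/(15498/3091) = 3091/15498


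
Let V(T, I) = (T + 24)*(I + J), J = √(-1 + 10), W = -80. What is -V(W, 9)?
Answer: 672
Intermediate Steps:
J = 3 (J = √9 = 3)
V(T, I) = (3 + I)*(24 + T) (V(T, I) = (T + 24)*(I + 3) = (24 + T)*(3 + I) = (3 + I)*(24 + T))
-V(W, 9) = -(72 + 3*(-80) + 24*9 + 9*(-80)) = -(72 - 240 + 216 - 720) = -1*(-672) = 672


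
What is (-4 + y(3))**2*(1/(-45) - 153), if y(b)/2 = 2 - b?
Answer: -27544/5 ≈ -5508.8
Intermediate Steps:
y(b) = 4 - 2*b (y(b) = 2*(2 - b) = 4 - 2*b)
(-4 + y(3))**2*(1/(-45) - 153) = (-4 + (4 - 2*3))**2*(1/(-45) - 153) = (-4 + (4 - 6))**2*(-1/45 - 153) = (-4 - 2)**2*(-6886/45) = (-6)**2*(-6886/45) = 36*(-6886/45) = -27544/5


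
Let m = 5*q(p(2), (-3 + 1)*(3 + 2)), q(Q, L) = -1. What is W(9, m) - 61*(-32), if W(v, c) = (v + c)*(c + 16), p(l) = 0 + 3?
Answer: 1996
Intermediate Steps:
p(l) = 3
m = -5 (m = 5*(-1) = -5)
W(v, c) = (16 + c)*(c + v) (W(v, c) = (c + v)*(16 + c) = (16 + c)*(c + v))
W(9, m) - 61*(-32) = ((-5)² + 16*(-5) + 16*9 - 5*9) - 61*(-32) = (25 - 80 + 144 - 45) + 1952 = 44 + 1952 = 1996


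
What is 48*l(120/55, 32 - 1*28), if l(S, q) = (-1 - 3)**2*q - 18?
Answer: 2208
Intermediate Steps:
l(S, q) = -18 + 16*q (l(S, q) = (-4)**2*q - 18 = 16*q - 18 = -18 + 16*q)
48*l(120/55, 32 - 1*28) = 48*(-18 + 16*(32 - 1*28)) = 48*(-18 + 16*(32 - 28)) = 48*(-18 + 16*4) = 48*(-18 + 64) = 48*46 = 2208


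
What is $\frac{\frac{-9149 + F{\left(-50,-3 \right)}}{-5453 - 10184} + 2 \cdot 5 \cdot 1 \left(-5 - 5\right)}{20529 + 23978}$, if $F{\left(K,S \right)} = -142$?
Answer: $- \frac{81811}{36629261} \approx -0.0022335$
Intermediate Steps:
$\frac{\frac{-9149 + F{\left(-50,-3 \right)}}{-5453 - 10184} + 2 \cdot 5 \cdot 1 \left(-5 - 5\right)}{20529 + 23978} = \frac{\frac{-9149 - 142}{-5453 - 10184} + 2 \cdot 5 \cdot 1 \left(-5 - 5\right)}{20529 + 23978} = \frac{- \frac{9291}{-15637} + 10 \cdot 1 \left(-10\right)}{44507} = \left(\left(-9291\right) \left(- \frac{1}{15637}\right) + 10 \left(-10\right)\right) \frac{1}{44507} = \left(\frac{489}{823} - 100\right) \frac{1}{44507} = \left(- \frac{81811}{823}\right) \frac{1}{44507} = - \frac{81811}{36629261}$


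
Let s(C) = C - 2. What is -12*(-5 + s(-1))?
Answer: 96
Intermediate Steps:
s(C) = -2 + C
-12*(-5 + s(-1)) = -12*(-5 + (-2 - 1)) = -12*(-5 - 3) = -12*(-8) = 96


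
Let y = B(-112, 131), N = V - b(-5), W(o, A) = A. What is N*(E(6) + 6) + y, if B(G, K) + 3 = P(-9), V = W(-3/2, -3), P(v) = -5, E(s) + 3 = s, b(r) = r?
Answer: 10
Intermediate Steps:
E(s) = -3 + s
V = -3
N = 2 (N = -3 - 1*(-5) = -3 + 5 = 2)
B(G, K) = -8 (B(G, K) = -3 - 5 = -8)
y = -8
N*(E(6) + 6) + y = 2*((-3 + 6) + 6) - 8 = 2*(3 + 6) - 8 = 2*9 - 8 = 18 - 8 = 10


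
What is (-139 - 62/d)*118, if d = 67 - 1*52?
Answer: -253346/15 ≈ -16890.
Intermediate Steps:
d = 15 (d = 67 - 52 = 15)
(-139 - 62/d)*118 = (-139 - 62/15)*118 = -2147/15*118 = -253346/15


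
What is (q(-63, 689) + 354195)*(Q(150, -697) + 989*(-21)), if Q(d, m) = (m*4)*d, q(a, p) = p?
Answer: -155783074596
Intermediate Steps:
Q(d, m) = 4*d*m (Q(d, m) = (4*m)*d = 4*d*m)
(q(-63, 689) + 354195)*(Q(150, -697) + 989*(-21)) = (689 + 354195)*(4*150*(-697) + 989*(-21)) = 354884*(-418200 - 20769) = 354884*(-438969) = -155783074596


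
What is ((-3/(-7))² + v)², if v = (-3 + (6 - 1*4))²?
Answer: 3364/2401 ≈ 1.4011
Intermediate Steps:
v = 1 (v = (-3 + (6 - 4))² = (-3 + 2)² = (-1)² = 1)
((-3/(-7))² + v)² = ((-3/(-7))² + 1)² = ((-3*(-⅐))² + 1)² = ((3/7)² + 1)² = (9/49 + 1)² = (58/49)² = 3364/2401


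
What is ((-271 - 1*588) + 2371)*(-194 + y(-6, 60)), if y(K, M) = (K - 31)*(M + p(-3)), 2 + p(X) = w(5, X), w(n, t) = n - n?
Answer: -3538080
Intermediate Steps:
w(n, t) = 0
p(X) = -2 (p(X) = -2 + 0 = -2)
y(K, M) = (-31 + K)*(-2 + M) (y(K, M) = (K - 31)*(M - 2) = (-31 + K)*(-2 + M))
((-271 - 1*588) + 2371)*(-194 + y(-6, 60)) = ((-271 - 1*588) + 2371)*(-194 + (62 - 31*60 - 2*(-6) - 6*60)) = ((-271 - 588) + 2371)*(-194 + (62 - 1860 + 12 - 360)) = (-859 + 2371)*(-194 - 2146) = 1512*(-2340) = -3538080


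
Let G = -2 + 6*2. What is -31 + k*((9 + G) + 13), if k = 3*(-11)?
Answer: -1087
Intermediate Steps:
k = -33
G = 10 (G = -2 + 12 = 10)
-31 + k*((9 + G) + 13) = -31 - 33*((9 + 10) + 13) = -31 - 33*(19 + 13) = -31 - 33*32 = -31 - 1056 = -1087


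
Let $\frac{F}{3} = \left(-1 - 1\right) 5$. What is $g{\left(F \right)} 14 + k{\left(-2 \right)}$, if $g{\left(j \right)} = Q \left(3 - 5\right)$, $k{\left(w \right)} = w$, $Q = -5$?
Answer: $138$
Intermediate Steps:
$F = -30$ ($F = 3 \left(-1 - 1\right) 5 = 3 \left(\left(-2\right) 5\right) = 3 \left(-10\right) = -30$)
$g{\left(j \right)} = 10$ ($g{\left(j \right)} = - 5 \left(3 - 5\right) = \left(-5\right) \left(-2\right) = 10$)
$g{\left(F \right)} 14 + k{\left(-2 \right)} = 10 \cdot 14 - 2 = 140 - 2 = 138$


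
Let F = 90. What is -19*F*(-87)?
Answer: 148770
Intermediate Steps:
-19*F*(-87) = -19*90*(-87) = -1710*(-87) = 148770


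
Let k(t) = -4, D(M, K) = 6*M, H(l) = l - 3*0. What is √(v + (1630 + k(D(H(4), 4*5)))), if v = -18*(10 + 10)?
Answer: √1266 ≈ 35.581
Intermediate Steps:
H(l) = l (H(l) = l + 0 = l)
v = -360 (v = -18*20 = -360)
√(v + (1630 + k(D(H(4), 4*5)))) = √(-360 + (1630 - 4)) = √(-360 + 1626) = √1266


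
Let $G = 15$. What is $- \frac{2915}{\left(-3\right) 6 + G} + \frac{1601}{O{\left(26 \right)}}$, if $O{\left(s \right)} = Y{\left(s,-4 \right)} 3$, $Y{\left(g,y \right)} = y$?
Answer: $\frac{3353}{4} \approx 838.25$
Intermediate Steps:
$O{\left(s \right)} = -12$ ($O{\left(s \right)} = \left(-4\right) 3 = -12$)
$- \frac{2915}{\left(-3\right) 6 + G} + \frac{1601}{O{\left(26 \right)}} = - \frac{2915}{\left(-3\right) 6 + 15} + \frac{1601}{-12} = - \frac{2915}{-18 + 15} + 1601 \left(- \frac{1}{12}\right) = - \frac{2915}{-3} - \frac{1601}{12} = \left(-2915\right) \left(- \frac{1}{3}\right) - \frac{1601}{12} = \frac{2915}{3} - \frac{1601}{12} = \frac{3353}{4}$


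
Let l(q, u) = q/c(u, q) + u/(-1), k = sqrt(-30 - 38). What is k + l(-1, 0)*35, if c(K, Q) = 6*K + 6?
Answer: -35/6 + 2*I*sqrt(17) ≈ -5.8333 + 8.2462*I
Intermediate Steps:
c(K, Q) = 6 + 6*K
k = 2*I*sqrt(17) (k = sqrt(-68) = 2*I*sqrt(17) ≈ 8.2462*I)
l(q, u) = -u + q/(6 + 6*u) (l(q, u) = q/(6 + 6*u) + u/(-1) = q/(6 + 6*u) + u*(-1) = q/(6 + 6*u) - u = -u + q/(6 + 6*u))
k + l(-1, 0)*35 = 2*I*sqrt(17) + (((1/6)*(-1) - 1*0*(1 + 0))/(1 + 0))*35 = 2*I*sqrt(17) + ((-1/6 - 1*0*1)/1)*35 = 2*I*sqrt(17) + (1*(-1/6 + 0))*35 = 2*I*sqrt(17) + (1*(-1/6))*35 = 2*I*sqrt(17) - 1/6*35 = 2*I*sqrt(17) - 35/6 = -35/6 + 2*I*sqrt(17)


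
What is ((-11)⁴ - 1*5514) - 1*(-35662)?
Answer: 44789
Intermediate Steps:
((-11)⁴ - 1*5514) - 1*(-35662) = (14641 - 5514) + 35662 = 9127 + 35662 = 44789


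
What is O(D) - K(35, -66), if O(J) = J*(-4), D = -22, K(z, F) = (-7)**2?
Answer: 39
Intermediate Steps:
K(z, F) = 49
O(J) = -4*J
O(D) - K(35, -66) = -4*(-22) - 1*49 = 88 - 49 = 39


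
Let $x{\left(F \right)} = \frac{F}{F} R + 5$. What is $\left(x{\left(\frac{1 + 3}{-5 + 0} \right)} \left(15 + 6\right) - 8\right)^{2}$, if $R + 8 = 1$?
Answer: $2500$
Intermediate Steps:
$R = -7$ ($R = -8 + 1 = -7$)
$x{\left(F \right)} = -2$ ($x{\left(F \right)} = \frac{F}{F} \left(-7\right) + 5 = 1 \left(-7\right) + 5 = -7 + 5 = -2$)
$\left(x{\left(\frac{1 + 3}{-5 + 0} \right)} \left(15 + 6\right) - 8\right)^{2} = \left(- 2 \left(15 + 6\right) - 8\right)^{2} = \left(\left(-2\right) 21 - 8\right)^{2} = \left(-42 - 8\right)^{2} = \left(-50\right)^{2} = 2500$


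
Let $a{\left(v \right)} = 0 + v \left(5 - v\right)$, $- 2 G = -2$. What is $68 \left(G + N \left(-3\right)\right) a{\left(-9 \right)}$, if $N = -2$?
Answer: $-59976$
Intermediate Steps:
$G = 1$ ($G = \left(- \frac{1}{2}\right) \left(-2\right) = 1$)
$a{\left(v \right)} = v \left(5 - v\right)$
$68 \left(G + N \left(-3\right)\right) a{\left(-9 \right)} = 68 \left(1 - -6\right) \left(- 9 \left(5 - -9\right)\right) = 68 \left(1 + 6\right) \left(- 9 \left(5 + 9\right)\right) = 68 \cdot 7 \left(\left(-9\right) 14\right) = 476 \left(-126\right) = -59976$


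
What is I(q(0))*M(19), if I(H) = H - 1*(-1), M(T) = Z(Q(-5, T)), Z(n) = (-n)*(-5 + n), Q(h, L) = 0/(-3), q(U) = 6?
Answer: 0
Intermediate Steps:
Q(h, L) = 0 (Q(h, L) = 0*(-⅓) = 0)
Z(n) = -n*(-5 + n)
M(T) = 0 (M(T) = 0*(5 - 1*0) = 0*(5 + 0) = 0*5 = 0)
I(H) = 1 + H (I(H) = H + 1 = 1 + H)
I(q(0))*M(19) = (1 + 6)*0 = 7*0 = 0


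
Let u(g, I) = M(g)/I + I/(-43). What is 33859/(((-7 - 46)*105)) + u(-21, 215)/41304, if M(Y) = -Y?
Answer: -95455865/15688636 ≈ -6.0844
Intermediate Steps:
u(g, I) = -I/43 - g/I (u(g, I) = (-g)/I + I/(-43) = -g/I + I*(-1/43) = -g/I - I/43 = -I/43 - g/I)
33859/(((-7 - 46)*105)) + u(-21, 215)/41304 = 33859/(((-7 - 46)*105)) + (-1/43*215 - 1*(-21)/215)/41304 = 33859/((-53*105)) + (-5 - 1*(-21)*1/215)*(1/41304) = 33859/(-5565) + (-5 + 21/215)*(1/41304) = 33859*(-1/5565) - 1054/215*1/41304 = -4837/795 - 527/4440180 = -95455865/15688636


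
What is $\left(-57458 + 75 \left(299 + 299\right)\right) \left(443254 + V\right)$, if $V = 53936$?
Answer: $-6268571520$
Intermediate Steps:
$\left(-57458 + 75 \left(299 + 299\right)\right) \left(443254 + V\right) = \left(-57458 + 75 \left(299 + 299\right)\right) \left(443254 + 53936\right) = \left(-57458 + 75 \cdot 598\right) 497190 = \left(-57458 + 44850\right) 497190 = \left(-12608\right) 497190 = -6268571520$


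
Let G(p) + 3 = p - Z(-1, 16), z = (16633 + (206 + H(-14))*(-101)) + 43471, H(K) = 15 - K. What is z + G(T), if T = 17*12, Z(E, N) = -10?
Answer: 36580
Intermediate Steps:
z = 36369 (z = (16633 + (206 + (15 - 1*(-14)))*(-101)) + 43471 = (16633 + (206 + (15 + 14))*(-101)) + 43471 = (16633 + (206 + 29)*(-101)) + 43471 = (16633 + 235*(-101)) + 43471 = (16633 - 23735) + 43471 = -7102 + 43471 = 36369)
T = 204
G(p) = 7 + p (G(p) = -3 + (p - 1*(-10)) = -3 + (p + 10) = -3 + (10 + p) = 7 + p)
z + G(T) = 36369 + (7 + 204) = 36369 + 211 = 36580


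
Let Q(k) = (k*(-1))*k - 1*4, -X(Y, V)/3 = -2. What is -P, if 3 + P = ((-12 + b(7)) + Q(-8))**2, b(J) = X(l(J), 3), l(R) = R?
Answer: -5473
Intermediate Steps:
X(Y, V) = 6 (X(Y, V) = -3*(-2) = 6)
b(J) = 6
Q(k) = -4 - k**2 (Q(k) = (-k)*k - 4 = -k**2 - 4 = -4 - k**2)
P = 5473 (P = -3 + ((-12 + 6) + (-4 - 1*(-8)**2))**2 = -3 + (-6 + (-4 - 1*64))**2 = -3 + (-6 + (-4 - 64))**2 = -3 + (-6 - 68)**2 = -3 + (-74)**2 = -3 + 5476 = 5473)
-P = -1*5473 = -5473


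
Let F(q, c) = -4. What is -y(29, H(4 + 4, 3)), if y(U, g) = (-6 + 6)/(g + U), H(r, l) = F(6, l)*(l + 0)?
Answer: 0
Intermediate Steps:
H(r, l) = -4*l (H(r, l) = -4*(l + 0) = -4*l)
y(U, g) = 0 (y(U, g) = 0/(U + g) = 0)
-y(29, H(4 + 4, 3)) = -1*0 = 0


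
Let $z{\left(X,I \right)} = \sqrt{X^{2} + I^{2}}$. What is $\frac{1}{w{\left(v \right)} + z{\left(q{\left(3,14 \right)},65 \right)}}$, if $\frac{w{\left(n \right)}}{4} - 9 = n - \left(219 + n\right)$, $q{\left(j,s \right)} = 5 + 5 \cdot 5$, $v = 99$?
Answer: $- \frac{168}{140095} - \frac{\sqrt{205}}{140095} \approx -0.0013014$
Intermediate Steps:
$q{\left(j,s \right)} = 30$ ($q{\left(j,s \right)} = 5 + 25 = 30$)
$z{\left(X,I \right)} = \sqrt{I^{2} + X^{2}}$
$w{\left(n \right)} = -840$ ($w{\left(n \right)} = 36 + 4 \left(n - \left(219 + n\right)\right) = 36 + 4 \left(-219\right) = 36 - 876 = -840$)
$\frac{1}{w{\left(v \right)} + z{\left(q{\left(3,14 \right)},65 \right)}} = \frac{1}{-840 + \sqrt{65^{2} + 30^{2}}} = \frac{1}{-840 + \sqrt{4225 + 900}} = \frac{1}{-840 + \sqrt{5125}} = \frac{1}{-840 + 5 \sqrt{205}}$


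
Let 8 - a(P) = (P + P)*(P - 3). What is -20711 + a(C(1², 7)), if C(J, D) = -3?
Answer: -20739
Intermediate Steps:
a(P) = 8 - 2*P*(-3 + P) (a(P) = 8 - (P + P)*(P - 3) = 8 - 2*P*(-3 + P))
-20711 + a(C(1², 7)) = -20711 + (8 - 2*(-3)² + 6*(-3)) = -20711 + (8 - 2*9 - 18) = -20711 + (8 - 18 - 18) = -20711 - 28 = -20739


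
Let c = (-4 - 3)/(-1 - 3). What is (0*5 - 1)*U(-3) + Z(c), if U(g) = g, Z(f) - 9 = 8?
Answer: 20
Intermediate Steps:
c = 7/4 (c = -7/(-4) = -7*(-1/4) = 7/4 ≈ 1.7500)
Z(f) = 17 (Z(f) = 9 + 8 = 17)
(0*5 - 1)*U(-3) + Z(c) = (0*5 - 1)*(-3) + 17 = (0 - 1)*(-3) + 17 = -1*(-3) + 17 = 3 + 17 = 20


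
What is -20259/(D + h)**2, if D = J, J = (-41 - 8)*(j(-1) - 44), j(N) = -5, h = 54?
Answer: -20259/6027025 ≈ -0.0033614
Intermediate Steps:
J = 2401 (J = (-41 - 8)*(-5 - 44) = -49*(-49) = 2401)
D = 2401
-20259/(D + h)**2 = -20259/(2401 + 54)**2 = -20259/(2455**2) = -20259/6027025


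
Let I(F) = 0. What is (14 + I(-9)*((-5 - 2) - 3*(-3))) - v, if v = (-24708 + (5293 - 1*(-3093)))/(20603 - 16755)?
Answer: 35097/1924 ≈ 18.242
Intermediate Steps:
v = -8161/1924 (v = (-24708 + (5293 + 3093))/3848 = (-24708 + 8386)*(1/3848) = -16322*1/3848 = -8161/1924 ≈ -4.2417)
(14 + I(-9)*((-5 - 2) - 3*(-3))) - v = (14 + 0*((-5 - 2) - 3*(-3))) - 1*(-8161/1924) = (14 + 0*(-7 + 9)) + 8161/1924 = (14 + 0*2) + 8161/1924 = (14 + 0) + 8161/1924 = 14 + 8161/1924 = 35097/1924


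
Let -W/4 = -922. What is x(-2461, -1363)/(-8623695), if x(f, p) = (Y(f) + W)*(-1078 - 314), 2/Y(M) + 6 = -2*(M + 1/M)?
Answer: 356947633488/599608387915 ≈ 0.59530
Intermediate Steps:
W = 3688 (W = -4*(-922) = 3688)
Y(M) = 2/(-6 - 2*M - 2/M) (Y(M) = 2/(-6 - 2*(M + 1/M)) = 2/(-6 + (-2*M - 2/M)) = 2/(-6 - 2*M - 2/M))
x(f, p) = -5133696 + 1392*f/(1 + f**2 + 3*f) (x(f, p) = (-f/(1 + f**2 + 3*f) + 3688)*(-1078 - 314) = (3688 - f/(1 + f**2 + 3*f))*(-1392) = -5133696 + 1392*f/(1 + f**2 + 3*f))
x(-2461, -1363)/(-8623695) = (1392*(-3688 - 11063*(-2461) - 3688*(-2461)**2)/(1 + (-2461)**2 + 3*(-2461)))/(-8623695) = (1392*(-3688 + 27226043 - 3688*6056521)/(1 + 6056521 - 7383))*(-1/8623695) = (1392*(-3688 + 27226043 - 22336449448)/6049139)*(-1/8623695) = (1392*(1/6049139)*(-22309227093))*(-1/8623695) = -1070842900464/208591*(-1/8623695) = 356947633488/599608387915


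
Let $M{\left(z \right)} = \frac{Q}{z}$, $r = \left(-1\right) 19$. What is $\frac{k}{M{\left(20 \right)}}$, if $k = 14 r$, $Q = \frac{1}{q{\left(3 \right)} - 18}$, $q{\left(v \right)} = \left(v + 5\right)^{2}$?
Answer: $-244720$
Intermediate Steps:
$q{\left(v \right)} = \left(5 + v\right)^{2}$
$r = -19$
$Q = \frac{1}{46}$ ($Q = \frac{1}{\left(5 + 3\right)^{2} - 18} = \frac{1}{8^{2} - 18} = \frac{1}{64 - 18} = \frac{1}{46} \approx 0.021739$)
$M{\left(z \right)} = \frac{1}{46 z}$
$k = -266$ ($k = 14 \left(-19\right) = -266$)
$\frac{k}{M{\left(20 \right)}} = - \frac{266}{\frac{1}{46} \cdot \frac{1}{20}} = - 266 \frac{1}{\frac{1}{920}} = \left(-266\right) 920 = -244720$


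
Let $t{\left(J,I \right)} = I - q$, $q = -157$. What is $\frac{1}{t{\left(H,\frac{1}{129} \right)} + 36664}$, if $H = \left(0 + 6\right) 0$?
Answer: $\frac{129}{4749910} \approx 2.7158 \cdot 10^{-5}$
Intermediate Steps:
$H = 0$ ($H = 6 \cdot 0 = 0$)
$t{\left(J,I \right)} = 157 + I$ ($t{\left(J,I \right)} = I - -157 = I + 157 = 157 + I$)
$\frac{1}{t{\left(H,\frac{1}{129} \right)} + 36664} = \frac{1}{\left(157 + \frac{1}{129}\right) + 36664} = \frac{1}{\frac{20254}{129} + 36664} = \frac{1}{\frac{4749910}{129}} = \frac{129}{4749910}$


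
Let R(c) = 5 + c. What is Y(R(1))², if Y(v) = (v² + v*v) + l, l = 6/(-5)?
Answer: 125316/25 ≈ 5012.6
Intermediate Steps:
l = -6/5 (l = 6*(-⅕) = -6/5 ≈ -1.2000)
Y(v) = -6/5 + 2*v² (Y(v) = (v² + v*v) - 6/5 = (v² + v²) - 6/5 = 2*v² - 6/5 = -6/5 + 2*v²)
Y(R(1))² = (-6/5 + 2*(5 + 1)²)² = (-6/5 + 2*6²)² = (-6/5 + 2*36)² = (-6/5 + 72)² = (354/5)² = 125316/25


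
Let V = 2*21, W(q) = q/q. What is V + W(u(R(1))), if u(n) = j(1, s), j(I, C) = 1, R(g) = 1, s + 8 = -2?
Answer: 43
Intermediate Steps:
s = -10 (s = -8 - 2 = -10)
u(n) = 1
W(q) = 1
V = 42
V + W(u(R(1))) = 42 + 1 = 43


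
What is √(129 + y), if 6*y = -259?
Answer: √3090/6 ≈ 9.2646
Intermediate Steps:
y = -259/6 (y = (⅙)*(-259) = -259/6 ≈ -43.167)
√(129 + y) = √(129 - 259/6) = √(515/6) = √3090/6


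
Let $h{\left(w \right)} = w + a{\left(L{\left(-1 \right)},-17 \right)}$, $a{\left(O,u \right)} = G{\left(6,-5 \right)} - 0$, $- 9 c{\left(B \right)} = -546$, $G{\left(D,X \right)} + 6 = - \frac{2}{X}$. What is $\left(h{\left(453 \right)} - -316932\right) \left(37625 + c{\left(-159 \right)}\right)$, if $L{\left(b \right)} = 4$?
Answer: $\frac{179409814129}{15} \approx 1.1961 \cdot 10^{10}$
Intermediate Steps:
$G{\left(D,X \right)} = -6 - \frac{2}{X}$
$c{\left(B \right)} = \frac{182}{3}$ ($c{\left(B \right)} = \left(- \frac{1}{9}\right) \left(-546\right) = \frac{182}{3}$)
$a{\left(O,u \right)} = - \frac{28}{5}$ ($a{\left(O,u \right)} = \left(-6 - \frac{2}{-5}\right) - 0 = \left(-6 - - \frac{2}{5}\right) + 0 = \left(-6 + \frac{2}{5}\right) + 0 = - \frac{28}{5} + 0 = - \frac{28}{5}$)
$h{\left(w \right)} = - \frac{28}{5} + w$ ($h{\left(w \right)} = w - \frac{28}{5} = - \frac{28}{5} + w$)
$\left(h{\left(453 \right)} - -316932\right) \left(37625 + c{\left(-159 \right)}\right) = \left(\left(- \frac{28}{5} + 453\right) - -316932\right) \left(37625 + \frac{182}{3}\right) = \left(\frac{2237}{5} + 316932\right) \frac{113057}{3} = \frac{1586897}{5} \cdot \frac{113057}{3} = \frac{179409814129}{15}$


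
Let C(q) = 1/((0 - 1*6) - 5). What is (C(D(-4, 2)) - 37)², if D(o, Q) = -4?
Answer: 166464/121 ≈ 1375.7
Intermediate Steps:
C(q) = -1/11 (C(q) = 1/((0 - 6) - 5) = 1/(-6 - 5) = 1/(-11) = -1/11)
(C(D(-4, 2)) - 37)² = (-1/11 - 37)² = (-408/11)² = 166464/121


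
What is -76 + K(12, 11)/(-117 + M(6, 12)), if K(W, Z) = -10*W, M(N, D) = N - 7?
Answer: -4424/59 ≈ -74.983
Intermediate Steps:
M(N, D) = -7 + N
-76 + K(12, 11)/(-117 + M(6, 12)) = -76 + (-10*12)/(-117 + (-7 + 6)) = -76 - 120/(-117 - 1) = -76 - 120/(-118) = -76 - 120*(-1/118) = -76 + 60/59 = -4424/59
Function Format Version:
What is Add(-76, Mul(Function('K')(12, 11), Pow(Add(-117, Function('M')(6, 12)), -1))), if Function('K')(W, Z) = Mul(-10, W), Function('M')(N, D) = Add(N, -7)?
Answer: Rational(-4424, 59) ≈ -74.983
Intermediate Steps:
Function('M')(N, D) = Add(-7, N)
Add(-76, Mul(Function('K')(12, 11), Pow(Add(-117, Function('M')(6, 12)), -1))) = Add(-76, Mul(Mul(-10, 12), Pow(Add(-117, Add(-7, 6)), -1))) = Add(-76, Mul(-120, Pow(Add(-117, -1), -1))) = Add(-76, Mul(-120, Pow(-118, -1))) = Add(-76, Mul(-120, Rational(-1, 118))) = Add(-76, Rational(60, 59)) = Rational(-4424, 59)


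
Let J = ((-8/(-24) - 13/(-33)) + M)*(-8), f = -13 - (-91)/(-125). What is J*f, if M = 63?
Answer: 874848/125 ≈ 6998.8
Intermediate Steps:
f = -1716/125 (f = -13 - (-91)*(-1)/125 = -13 - 1*91/125 = -13 - 91/125 = -1716/125 ≈ -13.728)
J = -5608/11 (J = ((-8/(-24) - 13/(-33)) + 63)*(-8) = ((-8*(-1/24) - 13*(-1/33)) + 63)*(-8) = ((⅓ + 13/33) + 63)*(-8) = (8/11 + 63)*(-8) = (701/11)*(-8) = -5608/11 ≈ -509.82)
J*f = -5608/11*(-1716/125) = 874848/125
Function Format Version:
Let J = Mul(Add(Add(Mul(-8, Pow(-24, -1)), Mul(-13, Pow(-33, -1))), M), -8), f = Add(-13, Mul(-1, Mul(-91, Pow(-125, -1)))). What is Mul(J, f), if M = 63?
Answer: Rational(874848, 125) ≈ 6998.8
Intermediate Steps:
f = Rational(-1716, 125) (f = Add(-13, Mul(-1, Mul(-91, Rational(-1, 125)))) = Add(-13, Mul(-1, Rational(91, 125))) = Add(-13, Rational(-91, 125)) = Rational(-1716, 125) ≈ -13.728)
J = Rational(-5608, 11) (J = Mul(Add(Add(Mul(-8, Pow(-24, -1)), Mul(-13, Pow(-33, -1))), 63), -8) = Mul(Add(Add(Mul(-8, Rational(-1, 24)), Mul(-13, Rational(-1, 33))), 63), -8) = Mul(Add(Add(Rational(1, 3), Rational(13, 33)), 63), -8) = Mul(Add(Rational(8, 11), 63), -8) = Mul(Rational(701, 11), -8) = Rational(-5608, 11) ≈ -509.82)
Mul(J, f) = Mul(Rational(-5608, 11), Rational(-1716, 125)) = Rational(874848, 125)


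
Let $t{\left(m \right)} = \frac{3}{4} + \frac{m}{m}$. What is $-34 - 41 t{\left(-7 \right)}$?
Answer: $- \frac{423}{4} \approx -105.75$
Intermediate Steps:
$t{\left(m \right)} = \frac{7}{4}$ ($t{\left(m \right)} = 3 \cdot \frac{1}{4} + 1 = \frac{3}{4} + 1 = \frac{7}{4}$)
$-34 - 41 t{\left(-7 \right)} = -34 - \frac{287}{4} = - \frac{423}{4}$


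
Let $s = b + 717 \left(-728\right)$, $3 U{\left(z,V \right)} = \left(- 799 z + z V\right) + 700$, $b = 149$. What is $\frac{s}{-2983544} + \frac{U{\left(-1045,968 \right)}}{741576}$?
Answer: $\frac{4417380769}{46094263028} \approx 0.095834$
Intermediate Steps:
$U{\left(z,V \right)} = \frac{700}{3} - \frac{799 z}{3} + \frac{V z}{3}$ ($U{\left(z,V \right)} = \frac{\left(- 799 z + z V\right) + 700}{3} = \frac{\left(- 799 z + V z\right) + 700}{3} = \frac{700 - 799 z + V z}{3} = \frac{700}{3} - \frac{799 z}{3} + \frac{V z}{3}$)
$s = -521827$ ($s = 149 + 717 \left(-728\right) = 149 - 521976 = -521827$)
$\frac{s}{-2983544} + \frac{U{\left(-1045,968 \right)}}{741576} = - \frac{521827}{-2983544} + \frac{\frac{700}{3} - - \frac{834955}{3} + \frac{1}{3} \cdot 968 \left(-1045\right)}{741576} = \left(-521827\right) \left(- \frac{1}{2983544}\right) + \left(\frac{700}{3} + \frac{834955}{3} - \frac{1011560}{3}\right) \frac{1}{741576} = \frac{521827}{2983544} - \frac{19545}{247192} = \frac{4417380769}{46094263028}$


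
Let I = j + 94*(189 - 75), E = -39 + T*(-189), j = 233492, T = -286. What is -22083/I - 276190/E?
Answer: -13728124153/2638179024 ≈ -5.2036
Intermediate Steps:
E = 54015 (E = -39 - 286*(-189) = -39 + 54054 = 54015)
I = 244208 (I = 233492 + 94*(189 - 75) = 233492 + 94*114 = 233492 + 10716 = 244208)
-22083/I - 276190/E = -22083/244208 - 276190/54015 = -22083*1/244208 - 276190*1/54015 = -22083/244208 - 55238/10803 = -13728124153/2638179024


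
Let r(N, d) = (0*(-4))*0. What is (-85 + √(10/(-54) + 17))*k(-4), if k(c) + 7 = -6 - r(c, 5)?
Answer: 1105 - 13*√1362/9 ≈ 1051.7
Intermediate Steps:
r(N, d) = 0 (r(N, d) = 0*0 = 0)
k(c) = -13 (k(c) = -7 + (-6 - 1*0) = -7 + (-6 + 0) = -7 - 6 = -13)
(-85 + √(10/(-54) + 17))*k(-4) = (-85 + √(10/(-54) + 17))*(-13) = (-85 + √(10*(-1/54) + 17))*(-13) = (-85 + √(-5/27 + 17))*(-13) = (-85 + √(454/27))*(-13) = (-85 + √1362/9)*(-13) = 1105 - 13*√1362/9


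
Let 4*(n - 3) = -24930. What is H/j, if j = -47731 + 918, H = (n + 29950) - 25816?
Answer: 4191/93626 ≈ 0.044763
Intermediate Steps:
n = -12459/2 (n = 3 + (¼)*(-24930) = 3 - 12465/2 = -12459/2 ≈ -6229.5)
H = -4191/2 (H = (-12459/2 + 29950) - 25816 = 47441/2 - 25816 = -4191/2 ≈ -2095.5)
j = -46813
H/j = -4191/2/(-46813) = -4191/2*(-1/46813) = 4191/93626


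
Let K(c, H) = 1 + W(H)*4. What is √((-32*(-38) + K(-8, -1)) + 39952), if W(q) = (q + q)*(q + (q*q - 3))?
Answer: 3*√4577 ≈ 202.96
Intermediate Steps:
W(q) = 2*q*(-3 + q + q²) (W(q) = (2*q)*(q + (q² - 3)) = (2*q)*(q + (-3 + q²)) = (2*q)*(-3 + q + q²) = 2*q*(-3 + q + q²))
K(c, H) = 1 + 8*H*(-3 + H + H²) (K(c, H) = 1 + (2*H*(-3 + H + H²))*4 = 1 + 8*H*(-3 + H + H²))
√((-32*(-38) + K(-8, -1)) + 39952) = √((-32*(-38) + (1 + 8*(-1)*(-3 - 1 + (-1)²))) + 39952) = √((1216 + (1 + 8*(-1)*(-3 - 1 + 1))) + 39952) = √((1216 + (1 + 8*(-1)*(-3))) + 39952) = √((1216 + (1 + 24)) + 39952) = √((1216 + 25) + 39952) = √(1241 + 39952) = √41193 = 3*√4577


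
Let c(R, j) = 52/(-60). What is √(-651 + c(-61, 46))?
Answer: I*√146670/15 ≈ 25.532*I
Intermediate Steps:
c(R, j) = -13/15 (c(R, j) = 52*(-1/60) = -13/15)
√(-651 + c(-61, 46)) = √(-651 - 13/15) = √(-9778/15) = I*√146670/15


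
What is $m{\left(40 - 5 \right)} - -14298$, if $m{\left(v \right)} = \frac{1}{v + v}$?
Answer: $\frac{1000861}{70} \approx 14298.0$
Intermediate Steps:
$m{\left(v \right)} = \frac{1}{2 v}$
$m{\left(40 - 5 \right)} - -14298 = \frac{1}{2 \left(40 - 5\right)} - -14298 = \frac{1}{2 \cdot 35} + 14298 = \frac{1}{2} \cdot \frac{1}{35} + 14298 = \frac{1}{70} + 14298 = \frac{1000861}{70}$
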